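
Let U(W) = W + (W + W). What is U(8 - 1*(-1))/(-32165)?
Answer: -27/32165 ≈ -0.00083942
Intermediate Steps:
U(W) = 3*W (U(W) = W + 2*W = 3*W)
U(8 - 1*(-1))/(-32165) = (3*(8 - 1*(-1)))/(-32165) = (3*(8 + 1))*(-1/32165) = (3*9)*(-1/32165) = 27*(-1/32165) = -27/32165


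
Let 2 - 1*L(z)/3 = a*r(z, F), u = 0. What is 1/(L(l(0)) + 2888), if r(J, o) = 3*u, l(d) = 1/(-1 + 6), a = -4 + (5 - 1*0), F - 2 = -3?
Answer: 1/2894 ≈ 0.00034554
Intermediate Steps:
F = -1 (F = 2 - 3 = -1)
a = 1 (a = -4 + (5 + 0) = -4 + 5 = 1)
l(d) = ⅕ (l(d) = 1/5 = ⅕)
r(J, o) = 0 (r(J, o) = 3*0 = 0)
L(z) = 6 (L(z) = 6 - 3*0 = 6 + 0 = 6)
1/(L(l(0)) + 2888) = 1/(6 + 2888) = 1/2894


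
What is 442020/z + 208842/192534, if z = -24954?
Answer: -2219234317/133458151 ≈ -16.629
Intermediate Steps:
442020/z + 208842/192534 = 442020/(-24954) + 208842/192534 = 442020*(-1/24954) + 208842*(1/192534) = -73670/4159 + 34807/32089 = -2219234317/133458151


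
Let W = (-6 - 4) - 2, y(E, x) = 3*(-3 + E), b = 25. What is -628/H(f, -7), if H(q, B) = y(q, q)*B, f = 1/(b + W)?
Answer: -4082/399 ≈ -10.231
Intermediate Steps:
y(E, x) = -9 + 3*E
W = -12 (W = -10 - 2 = -12)
f = 1/13 (f = 1/(25 - 12) = 1/13 ≈ 0.076923)
H(q, B) = B*(-9 + 3*q) (H(q, B) = (-9 + 3*q)*B = B*(-9 + 3*q))
-628/H(f, -7) = -628*(-1/(21*(-3 + 1/13))) = -628/(3*(-7)*(-38/13)) = -628/798/13 = -628*13/798 = -4082/399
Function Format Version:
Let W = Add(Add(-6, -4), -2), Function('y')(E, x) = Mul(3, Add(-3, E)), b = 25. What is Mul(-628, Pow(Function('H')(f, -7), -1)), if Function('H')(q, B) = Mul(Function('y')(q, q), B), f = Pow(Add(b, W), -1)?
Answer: Rational(-4082, 399) ≈ -10.231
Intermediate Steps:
Function('y')(E, x) = Add(-9, Mul(3, E))
W = -12 (W = Add(-10, -2) = -12)
f = Rational(1, 13) (f = Pow(Add(25, -12), -1) = Pow(13, -1) = Rational(1, 13) ≈ 0.076923)
Function('H')(q, B) = Mul(B, Add(-9, Mul(3, q))) (Function('H')(q, B) = Mul(Add(-9, Mul(3, q)), B) = Mul(B, Add(-9, Mul(3, q))))
Mul(-628, Pow(Function('H')(f, -7), -1)) = Mul(-628, Pow(Mul(3, -7, Add(-3, Rational(1, 13))), -1)) = Mul(-628, Pow(Mul(3, -7, Rational(-38, 13)), -1)) = Mul(-628, Pow(Rational(798, 13), -1)) = Mul(-628, Rational(13, 798)) = Rational(-4082, 399)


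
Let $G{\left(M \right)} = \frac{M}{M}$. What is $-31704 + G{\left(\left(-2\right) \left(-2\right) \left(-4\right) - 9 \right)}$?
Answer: $-31703$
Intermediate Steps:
$G{\left(M \right)} = 1$
$-31704 + G{\left(\left(-2\right) \left(-2\right) \left(-4\right) - 9 \right)} = -31704 + 1 = -31703$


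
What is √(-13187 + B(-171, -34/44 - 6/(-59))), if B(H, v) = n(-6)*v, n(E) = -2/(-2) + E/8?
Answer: 5*I*√3554846878/2596 ≈ 114.84*I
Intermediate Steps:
n(E) = 1 + E/8 (n(E) = -2*(-½) + E*(⅛) = 1 + E/8)
B(H, v) = v/4 (B(H, v) = (1 + (⅛)*(-6))*v = (1 - ¾)*v = v/4)
√(-13187 + B(-171, -34/44 - 6/(-59))) = √(-13187 + (-34/44 - 6/(-59))/4) = √(-13187 + (-34*1/44 - 6*(-1/59))/4) = √(-13187 + (-17/22 + 6/59)/4) = √(-13187 + (¼)*(-871/1298)) = √(-13187 - 871/5192) = √(-68467775/5192) = 5*I*√3554846878/2596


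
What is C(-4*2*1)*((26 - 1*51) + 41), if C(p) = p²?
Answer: 1024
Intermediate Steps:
C(-4*2*1)*((26 - 1*51) + 41) = (-4*2*1)²*((26 - 1*51) + 41) = (-8*1)²*((26 - 51) + 41) = (-8)²*(-25 + 41) = 64*16 = 1024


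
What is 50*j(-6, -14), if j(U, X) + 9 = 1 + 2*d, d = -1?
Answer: -500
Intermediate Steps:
j(U, X) = -10 (j(U, X) = -9 + (1 + 2*(-1)) = -9 + (1 - 2) = -9 - 1 = -10)
50*j(-6, -14) = 50*(-10) = -500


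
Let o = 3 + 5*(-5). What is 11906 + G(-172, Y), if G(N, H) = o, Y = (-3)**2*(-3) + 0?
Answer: 11884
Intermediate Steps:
Y = -27 (Y = 9*(-3) + 0 = -27 + 0 = -27)
o = -22 (o = 3 - 25 = -22)
G(N, H) = -22
11906 + G(-172, Y) = 11906 - 22 = 11884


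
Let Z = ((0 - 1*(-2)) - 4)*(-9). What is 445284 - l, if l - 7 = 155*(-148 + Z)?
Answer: 465427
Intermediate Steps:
Z = 18 (Z = ((0 + 2) - 4)*(-9) = (2 - 4)*(-9) = -2*(-9) = 18)
l = -20143 (l = 7 + 155*(-148 + 18) = 7 + 155*(-130) = 7 - 20150 = -20143)
445284 - l = 445284 - 1*(-20143) = 445284 + 20143 = 465427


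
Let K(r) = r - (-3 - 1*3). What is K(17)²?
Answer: 529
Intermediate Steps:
K(r) = 6 + r (K(r) = r - (-3 - 3) = r - 1*(-6) = r + 6 = 6 + r)
K(17)² = (6 + 17)² = 23² = 529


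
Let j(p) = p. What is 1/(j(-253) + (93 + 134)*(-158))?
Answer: -1/36119 ≈ -2.7686e-5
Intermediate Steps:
1/(j(-253) + (93 + 134)*(-158)) = 1/(-253 + (93 + 134)*(-158)) = 1/(-253 + 227*(-158)) = 1/(-253 - 35866) = 1/(-36119) = -1/36119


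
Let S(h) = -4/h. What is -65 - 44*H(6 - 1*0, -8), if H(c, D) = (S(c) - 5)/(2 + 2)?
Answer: -8/3 ≈ -2.6667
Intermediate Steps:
H(c, D) = -5/4 - 1/c (H(c, D) = (-4/c - 5)/(2 + 2) = (-5 - 4/c)/4 = (-5 - 4/c)*(1/4) = -5/4 - 1/c)
-65 - 44*H(6 - 1*0, -8) = -65 - 44*(-5/4 - 1/(6 - 1*0)) = -65 - 44*(-5/4 - 1/(6 + 0)) = -65 - 44*(-5/4 - 1/6) = -65 - 44*(-17/12) = -65 + 187/3 = -8/3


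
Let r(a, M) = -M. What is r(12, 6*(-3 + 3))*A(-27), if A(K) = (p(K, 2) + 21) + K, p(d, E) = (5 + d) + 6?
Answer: 0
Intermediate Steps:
p(d, E) = 11 + d
A(K) = 32 + 2*K (A(K) = ((11 + K) + 21) + K = (32 + K) + K = 32 + 2*K)
r(12, 6*(-3 + 3))*A(-27) = (-6*(-3 + 3))*(32 + 2*(-27)) = (-6*0)*(32 - 54) = -1*0*(-22) = 0*(-22) = 0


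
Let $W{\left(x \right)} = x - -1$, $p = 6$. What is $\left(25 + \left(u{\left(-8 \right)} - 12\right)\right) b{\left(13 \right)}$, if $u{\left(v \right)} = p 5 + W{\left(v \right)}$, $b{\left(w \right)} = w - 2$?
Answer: $396$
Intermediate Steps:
$W{\left(x \right)} = 1 + x$ ($W{\left(x \right)} = x + 1 = 1 + x$)
$b{\left(w \right)} = -2 + w$
$u{\left(v \right)} = 31 + v$ ($u{\left(v \right)} = 6 \cdot 5 + \left(1 + v\right) = 30 + \left(1 + v\right) = 31 + v$)
$\left(25 + \left(u{\left(-8 \right)} - 12\right)\right) b{\left(13 \right)} = \left(25 + \left(\left(31 - 8\right) - 12\right)\right) \left(-2 + 13\right) = \left(25 + \left(23 - 12\right)\right) 11 = \left(25 + 11\right) 11 = 36 \cdot 11 = 396$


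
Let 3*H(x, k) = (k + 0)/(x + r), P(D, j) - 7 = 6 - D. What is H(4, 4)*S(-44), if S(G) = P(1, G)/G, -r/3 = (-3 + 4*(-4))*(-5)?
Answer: 4/3091 ≈ 0.0012941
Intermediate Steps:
r = -285 (r = -3*(-3 + 4*(-4))*(-5) = -3*(-3 - 16)*(-5) = -(-57)*(-5) = -3*95 = -285)
P(D, j) = 13 - D (P(D, j) = 7 + (6 - D) = 13 - D)
S(G) = 12/G (S(G) = (13 - 1*1)/G = (13 - 1)/G = 12/G)
H(x, k) = k/(3*(-285 + x)) (H(x, k) = ((k + 0)/(x - 285))/3 = (k/(-285 + x))/3 = k/(3*(-285 + x)))
H(4, 4)*S(-44) = ((⅓)*4/(-285 + 4))*(12/(-44)) = ((⅓)*4/(-281))*(12*(-1/44)) = ((⅓)*4*(-1/281))*(-3/11) = -4/843*(-3/11) = 4/3091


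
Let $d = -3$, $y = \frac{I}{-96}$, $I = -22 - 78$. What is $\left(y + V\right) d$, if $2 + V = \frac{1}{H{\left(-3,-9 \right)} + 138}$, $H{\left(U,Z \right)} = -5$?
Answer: $\frac{3035}{1064} \approx 2.8524$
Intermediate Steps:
$I = -100$ ($I = -22 - 78 = -100$)
$y = \frac{25}{24}$ ($y = - \frac{100}{-96} = \left(-100\right) \left(- \frac{1}{96}\right) = \frac{25}{24} \approx 1.0417$)
$V = - \frac{265}{133}$ ($V = -2 + \frac{1}{-5 + 138} = -2 + \frac{1}{133} = - \frac{265}{133} \approx -1.9925$)
$\left(y + V\right) d = \left(\frac{25}{24} - \frac{265}{133}\right) \left(-3\right) = \left(- \frac{3035}{3192}\right) \left(-3\right) = \frac{3035}{1064}$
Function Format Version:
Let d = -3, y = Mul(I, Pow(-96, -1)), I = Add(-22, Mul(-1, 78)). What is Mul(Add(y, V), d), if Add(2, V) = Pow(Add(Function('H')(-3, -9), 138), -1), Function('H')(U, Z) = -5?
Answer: Rational(3035, 1064) ≈ 2.8524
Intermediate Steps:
I = -100 (I = Add(-22, -78) = -100)
y = Rational(25, 24) (y = Mul(-100, Pow(-96, -1)) = Mul(-100, Rational(-1, 96)) = Rational(25, 24) ≈ 1.0417)
V = Rational(-265, 133) (V = Add(-2, Pow(Add(-5, 138), -1)) = Add(-2, Pow(133, -1)) = Add(-2, Rational(1, 133)) = Rational(-265, 133) ≈ -1.9925)
Mul(Add(y, V), d) = Mul(Add(Rational(25, 24), Rational(-265, 133)), -3) = Mul(Rational(-3035, 3192), -3) = Rational(3035, 1064)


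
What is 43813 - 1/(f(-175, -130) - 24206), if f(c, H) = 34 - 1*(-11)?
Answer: 1058565894/24161 ≈ 43813.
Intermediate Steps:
f(c, H) = 45 (f(c, H) = 34 + 11 = 45)
43813 - 1/(f(-175, -130) - 24206) = 43813 - 1/(45 - 24206) = 43813 - 1/(-24161) = 43813 - 1*(-1/24161) = 43813 + 1/24161 = 1058565894/24161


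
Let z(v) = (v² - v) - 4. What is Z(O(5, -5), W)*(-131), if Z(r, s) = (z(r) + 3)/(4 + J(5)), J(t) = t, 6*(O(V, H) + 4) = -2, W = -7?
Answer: -26069/81 ≈ -321.84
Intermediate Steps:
O(V, H) = -13/3 (O(V, H) = -4 + (⅙)*(-2) = -4 - ⅓ = -13/3)
z(v) = -4 + v² - v
Z(r, s) = -⅑ - r/9 + r²/9 (Z(r, s) = ((-4 + r² - r) + 3)/(4 + 5) = (-1 + r² - r)/9 = (-1 + r² - r)*(⅑) = -⅑ - r/9 + r²/9)
Z(O(5, -5), W)*(-131) = (-⅑ - ⅑*(-13/3) + (-13/3)²/9)*(-131) = (-⅑ + 13/27 + (⅑)*(169/9))*(-131) = (-⅑ + 13/27 + 169/81)*(-131) = (199/81)*(-131) = -26069/81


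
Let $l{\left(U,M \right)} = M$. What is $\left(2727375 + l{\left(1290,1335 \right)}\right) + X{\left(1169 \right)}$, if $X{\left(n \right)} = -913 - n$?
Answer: $2726628$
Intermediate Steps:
$\left(2727375 + l{\left(1290,1335 \right)}\right) + X{\left(1169 \right)} = \left(2727375 + 1335\right) - 2082 = 2728710 - 2082 = 2726628$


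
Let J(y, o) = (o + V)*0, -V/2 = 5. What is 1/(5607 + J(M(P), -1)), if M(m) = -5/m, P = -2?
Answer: 1/5607 ≈ 0.00017835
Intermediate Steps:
V = -10 (V = -2*5 = -10)
J(y, o) = 0 (J(y, o) = (o - 10)*0 = (-10 + o)*0 = 0)
1/(5607 + J(M(P), -1)) = 1/(5607 + 0) = 1/5607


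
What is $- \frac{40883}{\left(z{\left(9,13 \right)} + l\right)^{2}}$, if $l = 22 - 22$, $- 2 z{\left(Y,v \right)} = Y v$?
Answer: $- \frac{163532}{13689} \approx -11.946$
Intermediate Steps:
$z{\left(Y,v \right)} = - \frac{Y v}{2}$
$l = 0$
$- \frac{40883}{\left(z{\left(9,13 \right)} + l\right)^{2}} = - \frac{40883}{\left(\left(- \frac{1}{2}\right) 9 \cdot 13 + 0\right)^{2}} = - \frac{40883}{\left(- \frac{117}{2} + 0\right)^{2}} = - \frac{40883}{\left(- \frac{117}{2}\right)^{2}} = - \frac{40883}{\frac{13689}{4}} = \left(-40883\right) \frac{4}{13689} = - \frac{163532}{13689}$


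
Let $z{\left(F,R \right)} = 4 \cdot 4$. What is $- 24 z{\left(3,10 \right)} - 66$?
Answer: $-450$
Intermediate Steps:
$z{\left(F,R \right)} = 16$
$- 24 z{\left(3,10 \right)} - 66 = \left(-24\right) 16 - 66 = -384 - 66 = -450$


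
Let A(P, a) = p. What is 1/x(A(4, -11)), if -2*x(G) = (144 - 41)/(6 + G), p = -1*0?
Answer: -12/103 ≈ -0.11650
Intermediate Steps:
p = 0
A(P, a) = 0
x(G) = -103/(2*(6 + G)) (x(G) = -(144 - 41)/(2*(6 + G)) = -103/(2*(6 + G)))
1/x(A(4, -11)) = 1/(-103/(12 + 2*0)) = 1/(-103/(12 + 0)) = 1/(-103/12) = -12/103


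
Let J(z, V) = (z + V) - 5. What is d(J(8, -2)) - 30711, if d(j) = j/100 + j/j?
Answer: -3070999/100 ≈ -30710.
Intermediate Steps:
J(z, V) = -5 + V + z (J(z, V) = (V + z) - 5 = -5 + V + z)
d(j) = 1 + j/100 (d(j) = j*(1/100) + 1 = j/100 + 1 = 1 + j/100)
d(J(8, -2)) - 30711 = (1 + (-5 - 2 + 8)/100) - 30711 = (1 + (1/100)*1) - 30711 = (1 + 1/100) - 30711 = 101/100 - 30711 = -3070999/100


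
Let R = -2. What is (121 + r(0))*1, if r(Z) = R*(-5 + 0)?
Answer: 131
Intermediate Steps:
r(Z) = 10 (r(Z) = -2*(-5 + 0) = -2*(-5) = 10)
(121 + r(0))*1 = (121 + 10)*1 = 131*1 = 131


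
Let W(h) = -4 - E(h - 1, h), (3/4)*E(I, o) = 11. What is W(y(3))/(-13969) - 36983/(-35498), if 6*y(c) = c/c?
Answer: 1551834469/1487614686 ≈ 1.0432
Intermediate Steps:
E(I, o) = 44/3 (E(I, o) = (4/3)*11 = 44/3)
y(c) = ⅙ (y(c) = (c/c)/6 = (⅙)*1 = ⅙)
W(h) = -56/3 (W(h) = -4 - 1*44/3 = -4 - 44/3 = -56/3)
W(y(3))/(-13969) - 36983/(-35498) = -56/3/(-13969) - 36983/(-35498) = -56/3*(-1/13969) - 36983*(-1/35498) = 56/41907 + 36983/35498 = 1551834469/1487614686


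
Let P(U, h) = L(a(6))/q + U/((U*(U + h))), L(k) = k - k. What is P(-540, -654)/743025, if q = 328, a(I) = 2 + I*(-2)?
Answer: -1/887171850 ≈ -1.1272e-9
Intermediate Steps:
a(I) = 2 - 2*I
L(k) = 0
P(U, h) = 1/(U + h) (P(U, h) = 0/328 + U/((U*(U + h))) = 0*(1/328) + U*(1/(U*(U + h))) = 0 + 1/(U + h) = 1/(U + h))
P(-540, -654)/743025 = 1/(-540 - 654*743025) = (1/743025)/(-1194) = -1/1194*1/743025 = -1/887171850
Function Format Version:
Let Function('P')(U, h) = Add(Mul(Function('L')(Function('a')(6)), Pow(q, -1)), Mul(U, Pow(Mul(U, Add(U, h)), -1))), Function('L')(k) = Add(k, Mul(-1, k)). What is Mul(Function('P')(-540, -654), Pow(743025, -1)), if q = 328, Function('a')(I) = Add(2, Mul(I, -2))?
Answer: Rational(-1, 887171850) ≈ -1.1272e-9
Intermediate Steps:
Function('a')(I) = Add(2, Mul(-2, I))
Function('L')(k) = 0
Function('P')(U, h) = Pow(Add(U, h), -1) (Function('P')(U, h) = Add(Mul(0, Pow(328, -1)), Mul(U, Pow(Mul(U, Add(U, h)), -1))) = Add(Mul(0, Rational(1, 328)), Mul(U, Mul(Pow(U, -1), Pow(Add(U, h), -1)))) = Add(0, Pow(Add(U, h), -1)) = Pow(Add(U, h), -1))
Mul(Function('P')(-540, -654), Pow(743025, -1)) = Mul(Pow(Add(-540, -654), -1), Pow(743025, -1)) = Mul(Pow(-1194, -1), Rational(1, 743025)) = Mul(Rational(-1, 1194), Rational(1, 743025)) = Rational(-1, 887171850)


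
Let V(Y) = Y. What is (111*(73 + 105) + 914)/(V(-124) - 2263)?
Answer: -20672/2387 ≈ -8.6602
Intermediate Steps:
(111*(73 + 105) + 914)/(V(-124) - 2263) = (111*(73 + 105) + 914)/(-124 - 2263) = (111*178 + 914)/(-2387) = (19758 + 914)*(-1/2387) = 20672*(-1/2387) = -20672/2387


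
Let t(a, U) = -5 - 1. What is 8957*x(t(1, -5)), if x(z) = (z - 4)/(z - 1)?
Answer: 89570/7 ≈ 12796.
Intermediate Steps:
t(a, U) = -6
x(z) = (-4 + z)/(-1 + z)
8957*x(t(1, -5)) = 8957*((-4 - 6)/(-1 - 6)) = 8957*(-10/(-7)) = 8957*(-1/7*(-10)) = 8957*(10/7) = 89570/7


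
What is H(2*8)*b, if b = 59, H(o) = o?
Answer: 944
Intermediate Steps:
H(2*8)*b = (2*8)*59 = 16*59 = 944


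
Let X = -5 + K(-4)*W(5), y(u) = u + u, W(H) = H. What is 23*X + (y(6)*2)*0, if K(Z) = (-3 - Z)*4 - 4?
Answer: -115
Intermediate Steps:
K(Z) = -16 - 4*Z (K(Z) = (-12 - 4*Z) - 4 = -16 - 4*Z)
y(u) = 2*u
X = -5 (X = -5 + (-16 - 4*(-4))*5 = -5 + (-16 + 16)*5 = -5 + 0*5 = -5 + 0 = -5)
23*X + (y(6)*2)*0 = 23*(-5) + ((2*6)*2)*0 = -115 + (12*2)*0 = -115 + 24*0 = -115 + 0 = -115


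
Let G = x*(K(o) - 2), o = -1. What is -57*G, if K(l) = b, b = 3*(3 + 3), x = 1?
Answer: -912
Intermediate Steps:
b = 18 (b = 3*6 = 18)
K(l) = 18
G = 16 (G = 1*(18 - 2) = 1*16 = 16)
-57*G = -57*16 = -912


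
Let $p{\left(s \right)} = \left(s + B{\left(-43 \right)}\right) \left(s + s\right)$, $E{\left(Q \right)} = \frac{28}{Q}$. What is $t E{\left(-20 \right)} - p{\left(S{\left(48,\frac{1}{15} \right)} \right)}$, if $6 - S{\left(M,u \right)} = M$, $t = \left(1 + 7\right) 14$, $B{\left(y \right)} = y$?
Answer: $- \frac{36484}{5} \approx -7296.8$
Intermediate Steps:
$t = 112$ ($t = 8 \cdot 14 = 112$)
$S{\left(M,u \right)} = 6 - M$
$p{\left(s \right)} = 2 s \left(-43 + s\right)$ ($p{\left(s \right)} = \left(s - 43\right) \left(s + s\right) = \left(-43 + s\right) 2 s = 2 s \left(-43 + s\right)$)
$t E{\left(-20 \right)} - p{\left(S{\left(48,\frac{1}{15} \right)} \right)} = 112 \frac{28}{-20} - 2 \left(6 - 48\right) \left(-43 + \left(6 - 48\right)\right) = 112 \cdot 28 \left(- \frac{1}{20}\right) - 2 \left(6 - 48\right) \left(-43 + \left(6 - 48\right)\right) = 112 \left(- \frac{7}{5}\right) - 2 \left(-42\right) \left(-43 - 42\right) = - \frac{784}{5} - 2 \left(-42\right) \left(-85\right) = - \frac{784}{5} - 7140 = - \frac{36484}{5}$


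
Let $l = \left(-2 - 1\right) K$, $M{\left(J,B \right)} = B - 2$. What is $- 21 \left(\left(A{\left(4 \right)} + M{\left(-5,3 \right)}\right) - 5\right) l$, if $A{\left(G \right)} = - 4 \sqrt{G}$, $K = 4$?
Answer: $-3024$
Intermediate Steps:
$M{\left(J,B \right)} = -2 + B$
$l = -12$ ($l = \left(-2 - 1\right) 4 = \left(-3\right) 4 = -12$)
$- 21 \left(\left(A{\left(4 \right)} + M{\left(-5,3 \right)}\right) - 5\right) l = - 21 \left(\left(- 4 \sqrt{4} + \left(-2 + 3\right)\right) - 5\right) \left(-12\right) = - 21 \left(\left(\left(-4\right) 2 + 1\right) - 5\right) \left(-12\right) = - 21 \left(\left(-8 + 1\right) - 5\right) \left(-12\right) = - 21 \left(-7 - 5\right) \left(-12\right) = \left(-21\right) \left(-12\right) \left(-12\right) = 252 \left(-12\right) = -3024$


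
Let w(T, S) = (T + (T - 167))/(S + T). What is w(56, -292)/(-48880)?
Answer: -11/2307136 ≈ -4.7678e-6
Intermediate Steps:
w(T, S) = (-167 + 2*T)/(S + T) (w(T, S) = (T + (-167 + T))/(S + T) = (-167 + 2*T)/(S + T))
w(56, -292)/(-48880) = ((-167 + 2*56)/(-292 + 56))/(-48880) = ((-167 + 112)/(-236))*(-1/48880) = -1/236*(-55)*(-1/48880) = (55/236)*(-1/48880) = -11/2307136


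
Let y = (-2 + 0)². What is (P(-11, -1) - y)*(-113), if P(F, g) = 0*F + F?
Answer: 1695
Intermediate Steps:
P(F, g) = F (P(F, g) = 0 + F = F)
y = 4 (y = (-2)² = 4)
(P(-11, -1) - y)*(-113) = (-11 - 1*4)*(-113) = (-11 - 4)*(-113) = -15*(-113) = 1695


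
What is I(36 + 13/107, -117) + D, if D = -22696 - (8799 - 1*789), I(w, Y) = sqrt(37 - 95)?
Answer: -30706 + I*sqrt(58) ≈ -30706.0 + 7.6158*I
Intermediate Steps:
I(w, Y) = I*sqrt(58) (I(w, Y) = sqrt(-58) = I*sqrt(58))
D = -30706 (D = -22696 - (8799 - 789) = -22696 - 1*8010 = -22696 - 8010 = -30706)
I(36 + 13/107, -117) + D = I*sqrt(58) - 30706 = -30706 + I*sqrt(58)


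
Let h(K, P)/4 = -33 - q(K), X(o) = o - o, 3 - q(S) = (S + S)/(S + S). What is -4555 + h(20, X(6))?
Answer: -4695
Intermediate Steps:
q(S) = 2 (q(S) = 3 - (S + S)/(S + S) = 3 - 2*S/(2*S) = 3 - 2*S*1/(2*S) = 3 - 1*1 = 3 - 1 = 2)
X(o) = 0
h(K, P) = -140 (h(K, P) = 4*(-33 - 1*2) = 4*(-33 - 2) = 4*(-35) = -140)
-4555 + h(20, X(6)) = -4555 - 140 = -4695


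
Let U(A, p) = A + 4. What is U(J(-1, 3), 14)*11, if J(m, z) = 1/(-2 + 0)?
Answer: 77/2 ≈ 38.500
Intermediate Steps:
J(m, z) = -1/2 (J(m, z) = 1/(-2) = -1/2)
U(A, p) = 4 + A
U(J(-1, 3), 14)*11 = (4 - 1/2)*11 = (7/2)*11 = 77/2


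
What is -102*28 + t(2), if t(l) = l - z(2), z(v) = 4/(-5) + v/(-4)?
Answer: -28527/10 ≈ -2852.7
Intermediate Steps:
z(v) = -⅘ - v/4 (z(v) = 4*(-⅕) + v*(-¼) = -⅘ - v/4)
t(l) = 13/10 + l (t(l) = l - (-⅘ - ¼*2) = l - (-⅘ - ½) = l - 1*(-13/10) = l + 13/10 = 13/10 + l)
-102*28 + t(2) = -102*28 + (13/10 + 2) = -2856 + 33/10 = -28527/10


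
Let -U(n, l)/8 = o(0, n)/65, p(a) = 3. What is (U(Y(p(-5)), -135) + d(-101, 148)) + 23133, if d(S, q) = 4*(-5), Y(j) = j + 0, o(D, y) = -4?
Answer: 1502377/65 ≈ 23114.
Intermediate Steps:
Y(j) = j
U(n, l) = 32/65 (U(n, l) = -(-32)/65 = -8*(-4/65) = 32/65)
d(S, q) = -20
(U(Y(p(-5)), -135) + d(-101, 148)) + 23133 = (32/65 - 20) + 23133 = -1268/65 + 23133 = 1502377/65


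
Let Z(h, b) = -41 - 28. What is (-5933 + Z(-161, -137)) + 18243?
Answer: 12241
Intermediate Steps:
Z(h, b) = -69
(-5933 + Z(-161, -137)) + 18243 = (-5933 - 69) + 18243 = -6002 + 18243 = 12241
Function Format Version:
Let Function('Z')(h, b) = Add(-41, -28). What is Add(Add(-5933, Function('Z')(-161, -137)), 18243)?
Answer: 12241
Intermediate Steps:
Function('Z')(h, b) = -69
Add(Add(-5933, Function('Z')(-161, -137)), 18243) = Add(Add(-5933, -69), 18243) = Add(-6002, 18243) = 12241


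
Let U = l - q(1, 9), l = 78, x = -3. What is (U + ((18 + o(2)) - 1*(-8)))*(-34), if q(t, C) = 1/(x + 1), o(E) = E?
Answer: -3621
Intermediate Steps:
q(t, C) = -1/2 (q(t, C) = 1/(-3 + 1) = 1/(-2) = -1/2)
U = 157/2 (U = 78 - 1*(-1/2) = 78 + 1/2 = 157/2 ≈ 78.500)
(U + ((18 + o(2)) - 1*(-8)))*(-34) = (157/2 + ((18 + 2) - 1*(-8)))*(-34) = (157/2 + (20 + 8))*(-34) = (157/2 + 28)*(-34) = (213/2)*(-34) = -3621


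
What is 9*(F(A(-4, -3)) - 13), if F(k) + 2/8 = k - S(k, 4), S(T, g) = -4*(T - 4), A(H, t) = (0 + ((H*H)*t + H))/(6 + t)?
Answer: -4173/4 ≈ -1043.3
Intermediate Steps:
A(H, t) = (H + t*H**2)/(6 + t) (A(H, t) = (0 + (H**2*t + H))/(6 + t) = (0 + (t*H**2 + H))/(6 + t) = (0 + (H + t*H**2))/(6 + t) = (H + t*H**2)/(6 + t))
S(T, g) = 16 - 4*T (S(T, g) = -4*(-4 + T) = 16 - 4*T)
F(k) = -65/4 + 5*k (F(k) = -1/4 + (k - (16 - 4*k)) = -1/4 + (k + (-16 + 4*k)) = -1/4 + (-16 + 5*k) = -65/4 + 5*k)
9*(F(A(-4, -3)) - 13) = 9*((-65/4 + 5*(-4*(1 - 4*(-3))/(6 - 3))) - 13) = 9*((-65/4 + 5*(-4*(1 + 12)/3)) - 13) = 9*((-65/4 + 5*(-4*1/3*13)) - 13) = 9*((-65/4 + 5*(-52/3)) - 13) = 9*((-65/4 - 260/3) - 13) = 9*(-1235/12 - 13) = 9*(-1391/12) = -4173/4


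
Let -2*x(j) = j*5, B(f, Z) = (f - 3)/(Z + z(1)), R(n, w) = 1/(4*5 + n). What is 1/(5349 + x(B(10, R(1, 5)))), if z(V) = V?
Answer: 44/234621 ≈ 0.00018754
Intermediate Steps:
R(n, w) = 1/(20 + n)
B(f, Z) = (-3 + f)/(1 + Z) (B(f, Z) = (f - 3)/(Z + 1) = (-3 + f)/(1 + Z))
x(j) = -5*j/2 (x(j) = -j*5/2 = -5*j/2)
1/(5349 + x(B(10, R(1, 5)))) = 1/(5349 - 5*(-3 + 10)/(2*(1 + 1/(20 + 1)))) = 1/(5349 - 5*7/(2*(1 + 1/21))) = 1/(5349 - 5*7/(2*22/21)) = 1/(5349 - 105*7/44) = 1/(5349 - 5/2*147/22) = 1/(5349 - 735/44) = 1/(234621/44) = 44/234621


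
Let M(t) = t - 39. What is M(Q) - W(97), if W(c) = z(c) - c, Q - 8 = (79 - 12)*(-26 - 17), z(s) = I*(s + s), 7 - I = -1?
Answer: -4367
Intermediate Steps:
I = 8 (I = 7 - 1*(-1) = 7 + 1 = 8)
z(s) = 16*s (z(s) = 8*(s + s) = 8*(2*s) = 16*s)
Q = -2873 (Q = 8 + (79 - 12)*(-26 - 17) = 8 + 67*(-43) = 8 - 2881 = -2873)
M(t) = -39 + t
W(c) = 15*c (W(c) = 16*c - c = 15*c)
M(Q) - W(97) = (-39 - 2873) - 15*97 = -2912 - 1*1455 = -2912 - 1455 = -4367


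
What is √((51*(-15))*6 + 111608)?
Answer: √107018 ≈ 327.14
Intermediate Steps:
√((51*(-15))*6 + 111608) = √(-765*6 + 111608) = √(-4590 + 111608) = √107018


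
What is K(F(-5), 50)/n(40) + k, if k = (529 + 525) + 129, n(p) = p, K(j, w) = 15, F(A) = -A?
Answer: 9467/8 ≈ 1183.4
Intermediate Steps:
k = 1183 (k = 1054 + 129 = 1183)
K(F(-5), 50)/n(40) + k = 15/40 + 1183 = 15*(1/40) + 1183 = 3/8 + 1183 = 9467/8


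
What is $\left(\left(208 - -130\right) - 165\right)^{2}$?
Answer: $29929$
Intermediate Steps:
$\left(\left(208 - -130\right) - 165\right)^{2} = \left(\left(208 + 130\right) - 165\right)^{2} = \left(338 - 165\right)^{2} = 173^{2} = 29929$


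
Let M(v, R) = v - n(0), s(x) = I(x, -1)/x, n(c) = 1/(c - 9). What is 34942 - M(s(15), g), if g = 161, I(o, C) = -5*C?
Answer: 314474/9 ≈ 34942.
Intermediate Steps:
n(c) = 1/(-9 + c)
s(x) = 5/x (s(x) = (-5*(-1))/x = 5/x)
M(v, R) = ⅑ + v (M(v, R) = v - 1/(-9 + 0) = v - 1/(-9) = v - 1*(-⅑) = v + ⅑ = ⅑ + v)
34942 - M(s(15), g) = 34942 - (⅑ + 5/15) = 34942 - (⅑ + 5*(1/15)) = 34942 - (⅑ + ⅓) = 34942 - 1*4/9 = 34942 - 4/9 = 314474/9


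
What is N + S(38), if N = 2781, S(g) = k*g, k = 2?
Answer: 2857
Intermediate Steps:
S(g) = 2*g
N + S(38) = 2781 + 2*38 = 2781 + 76 = 2857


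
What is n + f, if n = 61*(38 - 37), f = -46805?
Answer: -46744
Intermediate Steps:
n = 61 (n = 61*1 = 61)
n + f = 61 - 46805 = -46744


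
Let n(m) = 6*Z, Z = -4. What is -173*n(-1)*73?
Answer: 303096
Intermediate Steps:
n(m) = -24 (n(m) = 6*(-4) = -24)
-173*n(-1)*73 = -173*(-24)*73 = 4152*73 = 303096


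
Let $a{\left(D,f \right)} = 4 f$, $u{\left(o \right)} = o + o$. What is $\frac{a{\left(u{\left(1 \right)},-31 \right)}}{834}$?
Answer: $- \frac{62}{417} \approx -0.14868$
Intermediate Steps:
$u{\left(o \right)} = 2 o$
$\frac{a{\left(u{\left(1 \right)},-31 \right)}}{834} = \frac{4 \left(-31\right)}{834} = \left(-124\right) \frac{1}{834} = - \frac{62}{417}$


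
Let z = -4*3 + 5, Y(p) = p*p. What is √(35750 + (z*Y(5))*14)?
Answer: 30*√37 ≈ 182.48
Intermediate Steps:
Y(p) = p²
z = -7 (z = -12 + 5 = -7)
√(35750 + (z*Y(5))*14) = √(35750 - 7*5²*14) = √(35750 - 7*25*14) = √(35750 - 175*14) = √(35750 - 2450) = √33300 = 30*√37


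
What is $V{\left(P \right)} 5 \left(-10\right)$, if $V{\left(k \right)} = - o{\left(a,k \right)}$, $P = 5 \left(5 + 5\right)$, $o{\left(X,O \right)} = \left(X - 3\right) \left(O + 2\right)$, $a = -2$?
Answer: $-13000$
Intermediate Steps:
$o{\left(X,O \right)} = \left(-3 + X\right) \left(2 + O\right)$
$P = 50$ ($P = 5 \cdot 10 = 50$)
$V{\left(k \right)} = 10 + 5 k$ ($V{\left(k \right)} = - (-6 - 3 k + 2 \left(-2\right) + k \left(-2\right)) = - (-6 - 3 k - 4 - 2 k) = - (-10 - 5 k) = 10 + 5 k$)
$V{\left(P \right)} 5 \left(-10\right) = \left(10 + 5 \cdot 50\right) 5 \left(-10\right) = \left(10 + 250\right) 5 \left(-10\right) = 260 \cdot 5 \left(-10\right) = 1300 \left(-10\right) = -13000$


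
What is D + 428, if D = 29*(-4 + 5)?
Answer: 457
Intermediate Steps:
D = 29 (D = 29*1 = 29)
D + 428 = 29 + 428 = 457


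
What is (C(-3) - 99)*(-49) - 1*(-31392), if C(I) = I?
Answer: 36390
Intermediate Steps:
(C(-3) - 99)*(-49) - 1*(-31392) = (-3 - 99)*(-49) - 1*(-31392) = -102*(-49) + 31392 = 4998 + 31392 = 36390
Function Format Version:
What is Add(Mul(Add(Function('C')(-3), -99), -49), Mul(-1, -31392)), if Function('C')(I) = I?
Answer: 36390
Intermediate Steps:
Add(Mul(Add(Function('C')(-3), -99), -49), Mul(-1, -31392)) = Add(Mul(Add(-3, -99), -49), Mul(-1, -31392)) = Add(Mul(-102, -49), 31392) = Add(4998, 31392) = 36390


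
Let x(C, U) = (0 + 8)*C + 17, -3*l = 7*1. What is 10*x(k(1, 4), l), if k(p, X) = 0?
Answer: 170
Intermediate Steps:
l = -7/3 ≈ -2.3333
x(C, U) = 17 + 8*C (x(C, U) = 8*C + 17 = 17 + 8*C)
10*x(k(1, 4), l) = 10*(17 + 8*0) = 10*(17 + 0) = 10*17 = 170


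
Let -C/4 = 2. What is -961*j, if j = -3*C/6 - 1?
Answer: -2883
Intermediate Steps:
C = -8 (C = -4*2 = -8)
j = 3 (j = -(-24)/6 - 1 = -3*(-4/3) - 1 = 4 - 1 = 3)
-961*j = -961*3 = -2883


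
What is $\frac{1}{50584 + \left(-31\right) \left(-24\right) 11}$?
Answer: $\frac{1}{58768} \approx 1.7016 \cdot 10^{-5}$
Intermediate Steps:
$\frac{1}{50584 + \left(-31\right) \left(-24\right) 11} = \frac{1}{50584 + 744 \cdot 11} = \frac{1}{50584 + 8184} = \frac{1}{58768}$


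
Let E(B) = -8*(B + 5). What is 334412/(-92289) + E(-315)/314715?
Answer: -2333679908/645438503 ≈ -3.6157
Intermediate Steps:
E(B) = -40 - 8*B (E(B) = -8*(5 + B) = -40 - 8*B)
334412/(-92289) + E(-315)/314715 = 334412/(-92289) + (-40 - 8*(-315))/314715 = 334412*(-1/92289) + (-40 + 2520)*(1/314715) = -334412/92289 + 2480*(1/314715) = -334412/92289 + 496/62943 = -2333679908/645438503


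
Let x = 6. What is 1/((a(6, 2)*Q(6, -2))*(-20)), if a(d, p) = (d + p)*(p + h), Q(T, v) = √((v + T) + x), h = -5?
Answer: √10/4800 ≈ 0.00065881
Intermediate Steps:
Q(T, v) = √(6 + T + v) (Q(T, v) = √((v + T) + 6) = √((T + v) + 6) = √(6 + T + v))
a(d, p) = (-5 + p)*(d + p) (a(d, p) = (d + p)*(p - 5) = (d + p)*(-5 + p) = (-5 + p)*(d + p))
1/((a(6, 2)*Q(6, -2))*(-20)) = 1/(((2² - 5*6 - 5*2 + 6*2)*√(6 + 6 - 2))*(-20)) = 1/(((4 - 30 - 10 + 12)*√10)*(-20)) = 1/(-24*√10*(-20)) = 1/(480*√10) = √10/4800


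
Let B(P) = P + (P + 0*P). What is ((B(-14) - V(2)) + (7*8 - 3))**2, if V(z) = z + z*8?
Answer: 49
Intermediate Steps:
B(P) = 2*P (B(P) = P + (P + 0) = P + P = 2*P)
V(z) = 9*z (V(z) = z + 8*z = 9*z)
((B(-14) - V(2)) + (7*8 - 3))**2 = ((2*(-14) - 9*2) + (7*8 - 3))**2 = ((-28 - 1*18) + (56 - 3))**2 = ((-28 - 18) + 53)**2 = (-46 + 53)**2 = 7**2 = 49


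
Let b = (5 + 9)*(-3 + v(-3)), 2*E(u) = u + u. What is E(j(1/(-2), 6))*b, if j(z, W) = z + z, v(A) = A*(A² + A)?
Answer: 294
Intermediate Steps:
v(A) = A*(A + A²)
j(z, W) = 2*z
E(u) = u (E(u) = (u + u)/2 = (2*u)/2 = u)
b = -294 (b = (5 + 9)*(-3 + (-3)²*(1 - 3)) = 14*(-3 + 9*(-2)) = 14*(-3 - 18) = 14*(-21) = -294)
E(j(1/(-2), 6))*b = (2/(-2))*(-294) = (2*(-½))*(-294) = -1*(-294) = 294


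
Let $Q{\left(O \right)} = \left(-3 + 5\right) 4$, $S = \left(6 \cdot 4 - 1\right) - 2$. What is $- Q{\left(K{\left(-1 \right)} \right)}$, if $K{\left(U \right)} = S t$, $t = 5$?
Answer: $-8$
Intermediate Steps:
$S = 21$ ($S = \left(24 - 1\right) - 2 = 23 - 2 = 21$)
$K{\left(U \right)} = 105$ ($K{\left(U \right)} = 21 \cdot 5 = 105$)
$Q{\left(O \right)} = 8$ ($Q{\left(O \right)} = 2 \cdot 4 = 8$)
$- Q{\left(K{\left(-1 \right)} \right)} = \left(-1\right) 8 = -8$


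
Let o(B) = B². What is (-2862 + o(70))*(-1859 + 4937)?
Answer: 6272964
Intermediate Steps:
(-2862 + o(70))*(-1859 + 4937) = (-2862 + 70²)*(-1859 + 4937) = (-2862 + 4900)*3078 = 2038*3078 = 6272964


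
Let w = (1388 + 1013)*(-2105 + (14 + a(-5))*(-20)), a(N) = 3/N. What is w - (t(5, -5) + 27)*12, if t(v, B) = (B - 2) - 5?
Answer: -5697753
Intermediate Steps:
t(v, B) = -7 + B (t(v, B) = (-2 + B) - 5 = -7 + B)
w = -5697573 (w = (1388 + 1013)*(-2105 + (14 + 3/(-5))*(-20)) = 2401*(-2105 + (14 + 3*(-⅕))*(-20)) = 2401*(-2105 + (14 - ⅗)*(-20)) = 2401*(-2105 + (67/5)*(-20)) = 2401*(-2105 - 268) = 2401*(-2373) = -5697573)
w - (t(5, -5) + 27)*12 = -5697573 - ((-7 - 5) + 27)*12 = -5697573 - (-12 + 27)*12 = -5697573 - 15*12 = -5697573 - 1*180 = -5697573 - 180 = -5697753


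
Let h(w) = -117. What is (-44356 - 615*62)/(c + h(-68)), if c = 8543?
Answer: -41243/4213 ≈ -9.7895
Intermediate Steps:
(-44356 - 615*62)/(c + h(-68)) = (-44356 - 615*62)/(8543 - 117) = (-44356 - 38130)/8426 = -82486*1/8426 = -41243/4213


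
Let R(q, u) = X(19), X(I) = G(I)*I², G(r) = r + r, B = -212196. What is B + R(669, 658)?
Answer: -198478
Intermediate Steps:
G(r) = 2*r
X(I) = 2*I³ (X(I) = (2*I)*I² = 2*I³)
R(q, u) = 13718 (R(q, u) = 2*19³ = 2*6859 = 13718)
B + R(669, 658) = -212196 + 13718 = -198478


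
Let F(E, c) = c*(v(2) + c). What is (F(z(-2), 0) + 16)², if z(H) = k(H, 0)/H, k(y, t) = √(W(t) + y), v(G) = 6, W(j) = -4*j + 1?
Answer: 256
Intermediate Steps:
W(j) = 1 - 4*j
k(y, t) = √(1 + y - 4*t) (k(y, t) = √((1 - 4*t) + y) = √(1 + y - 4*t))
z(H) = √(1 + H)/H (z(H) = √(1 + H - 4*0)/H = √(1 + H + 0)/H = √(1 + H)/H)
F(E, c) = c*(6 + c)
(F(z(-2), 0) + 16)² = (0*(6 + 0) + 16)² = (0*6 + 16)² = (0 + 16)² = 16² = 256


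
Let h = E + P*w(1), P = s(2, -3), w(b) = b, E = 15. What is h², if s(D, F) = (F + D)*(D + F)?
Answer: 256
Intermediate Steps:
s(D, F) = (D + F)² (s(D, F) = (D + F)*(D + F) = (D + F)²)
P = 1 (P = (2 - 3)² = (-1)² = 1)
h = 16 (h = 15 + 1*1 = 15 + 1 = 16)
h² = 16² = 256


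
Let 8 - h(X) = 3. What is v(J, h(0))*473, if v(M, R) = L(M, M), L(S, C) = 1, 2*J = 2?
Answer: 473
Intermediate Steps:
J = 1 (J = (½)*2 = 1)
h(X) = 5 (h(X) = 8 - 1*3 = 8 - 3 = 5)
v(M, R) = 1
v(J, h(0))*473 = 1*473 = 473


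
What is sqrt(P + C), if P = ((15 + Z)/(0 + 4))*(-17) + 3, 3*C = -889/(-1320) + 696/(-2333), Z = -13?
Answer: I*sqrt(12743584464490)/1539780 ≈ 2.3184*I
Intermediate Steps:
C = 1155317/9238680 (C = (-889/(-1320) + 696/(-2333))/3 = (-889*(-1/1320) + 696*(-1/2333))/3 = (889/1320 - 696/2333)/3 = (1/3)*(1155317/3079560) = 1155317/9238680 ≈ 0.12505)
P = -11/2 (P = ((15 - 13)/(0 + 4))*(-17) + 3 = (2/4)*(-17) + 3 = (2*(1/4))*(-17) + 3 = (1/2)*(-17) + 3 = -17/2 + 3 = -11/2 ≈ -5.5000)
sqrt(P + C) = sqrt(-11/2 + 1155317/9238680) = sqrt(-49657423/9238680) = I*sqrt(12743584464490)/1539780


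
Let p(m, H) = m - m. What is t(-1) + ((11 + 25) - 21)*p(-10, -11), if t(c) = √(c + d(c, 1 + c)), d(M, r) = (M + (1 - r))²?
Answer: I ≈ 1.0*I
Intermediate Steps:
d(M, r) = (1 + M - r)²
t(c) = √c (t(c) = √(c + (1 + c - (1 + c))²) = √(c + (1 + c + (-1 - c))²) = √(c + 0²) = √(c + 0) = √c)
p(m, H) = 0
t(-1) + ((11 + 25) - 21)*p(-10, -11) = √(-1) + ((11 + 25) - 21)*0 = I + (36 - 21)*0 = I + 15*0 = I + 0 = I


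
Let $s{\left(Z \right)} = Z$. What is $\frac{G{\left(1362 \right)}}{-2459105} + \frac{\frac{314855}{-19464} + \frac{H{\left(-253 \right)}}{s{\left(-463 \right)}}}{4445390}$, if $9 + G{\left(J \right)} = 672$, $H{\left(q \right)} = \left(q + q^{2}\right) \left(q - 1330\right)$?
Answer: $\frac{960758598988703899}{19702894126098208080} \approx 0.048762$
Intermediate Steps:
$H{\left(q \right)} = \left(-1330 + q\right) \left(q + q^{2}\right)$ ($H{\left(q \right)} = \left(q + q^{2}\right) \left(-1330 + q\right) = \left(-1330 + q\right) \left(q + q^{2}\right)$)
$G{\left(J \right)} = 663$ ($G{\left(J \right)} = -9 + 672 = 663$)
$\frac{G{\left(1362 \right)}}{-2459105} + \frac{\frac{314855}{-19464} + \frac{H{\left(-253 \right)}}{s{\left(-463 \right)}}}{4445390} = \frac{663}{-2459105} + \frac{\frac{314855}{-19464} + \frac{\left(-253\right) \left(-1330 + \left(-253\right)^{2} - -336237\right)}{-463}}{4445390} = 663 \left(- \frac{1}{2459105}\right) + \left(314855 \left(- \frac{1}{19464}\right) + - 253 \left(-1330 + 64009 + 336237\right) \left(- \frac{1}{463}\right)\right) \frac{1}{4445390} = - \frac{663}{2459105} + \left(- \frac{314855}{19464} + \left(-253\right) 398916 \left(- \frac{1}{463}\right)\right) \frac{1}{4445390} = - \frac{663}{2459105} + \left(- \frac{314855}{19464} - - \frac{100925748}{463}\right) \frac{1}{4445390} = - \frac{663}{2459105} + \left(- \frac{314855}{19464} + \frac{100925748}{463}\right) \frac{1}{4445390} = - \frac{663}{2459105} + \frac{1964272981207}{9011832} \cdot \frac{1}{4445390} = - \frac{663}{2459105} + \frac{1964272981207}{40061107854480} = \frac{960758598988703899}{19702894126098208080}$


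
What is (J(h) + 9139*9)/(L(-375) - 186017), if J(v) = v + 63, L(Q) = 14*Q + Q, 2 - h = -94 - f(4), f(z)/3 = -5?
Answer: -82395/191642 ≈ -0.42994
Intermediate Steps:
f(z) = -15 (f(z) = 3*(-5) = -15)
h = 81 (h = 2 - (-94 - 1*(-15)) = 2 - (-94 + 15) = 2 - 1*(-79) = 2 + 79 = 81)
L(Q) = 15*Q
J(v) = 63 + v
(J(h) + 9139*9)/(L(-375) - 186017) = ((63 + 81) + 9139*9)/(15*(-375) - 186017) = (144 + 82251)/(-5625 - 186017) = 82395/(-191642) = 82395*(-1/191642) = -82395/191642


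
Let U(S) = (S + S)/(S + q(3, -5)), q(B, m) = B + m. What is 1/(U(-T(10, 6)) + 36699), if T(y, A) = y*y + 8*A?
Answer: 75/2752573 ≈ 2.7247e-5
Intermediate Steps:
T(y, A) = y² + 8*A
U(S) = 2*S/(-2 + S) (U(S) = (S + S)/(S + (3 - 5)) = (2*S)/(S - 2) = (2*S)/(-2 + S) = 2*S/(-2 + S))
1/(U(-T(10, 6)) + 36699) = 1/(2*(-(10² + 8*6))/(-2 - (10² + 8*6)) + 36699) = 1/(2*(-(100 + 48))/(-2 - (100 + 48)) + 36699) = 1/(2*(-1*148)/(-2 - 1*148) + 36699) = 1/(2*(-148)/(-2 - 148) + 36699) = 1/(2*(-148)/(-150) + 36699) = 1/(2*(-148)*(-1/150) + 36699) = 1/(148/75 + 36699) = 1/(2752573/75) = 75/2752573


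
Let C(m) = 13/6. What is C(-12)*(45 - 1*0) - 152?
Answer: -109/2 ≈ -54.500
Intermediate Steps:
C(m) = 13/6 (C(m) = 13*(⅙) = 13/6)
C(-12)*(45 - 1*0) - 152 = 13*(45 - 1*0)/6 - 152 = 13*(45 + 0)/6 - 152 = (13/6)*45 - 152 = 195/2 - 152 = -109/2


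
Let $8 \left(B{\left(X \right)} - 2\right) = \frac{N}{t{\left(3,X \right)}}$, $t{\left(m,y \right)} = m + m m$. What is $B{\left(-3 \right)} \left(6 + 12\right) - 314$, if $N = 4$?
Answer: $- \frac{1109}{4} \approx -277.25$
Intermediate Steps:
$t{\left(m,y \right)} = m + m^{2}$
$B{\left(X \right)} = \frac{49}{24}$ ($B{\left(X \right)} = 2 + \frac{4 \frac{1}{3 \left(1 + 3\right)}}{8} = 2 + \frac{4 \frac{1}{3 \cdot 4}}{8} = 2 + \frac{4 \cdot \frac{1}{12}}{8} = 2 + \frac{1}{8} \cdot \frac{1}{3} = 2 + \frac{1}{24} = \frac{49}{24}$)
$B{\left(-3 \right)} \left(6 + 12\right) - 314 = \frac{49 \left(6 + 12\right)}{24} - 314 = \frac{49}{24} \cdot 18 - 314 = \frac{147}{4} - 314 = - \frac{1109}{4}$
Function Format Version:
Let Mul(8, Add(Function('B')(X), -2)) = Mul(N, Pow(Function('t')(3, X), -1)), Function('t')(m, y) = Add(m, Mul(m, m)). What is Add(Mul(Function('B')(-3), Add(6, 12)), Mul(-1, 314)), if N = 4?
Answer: Rational(-1109, 4) ≈ -277.25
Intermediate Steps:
Function('t')(m, y) = Add(m, Pow(m, 2))
Function('B')(X) = Rational(49, 24) (Function('B')(X) = Add(2, Mul(Rational(1, 8), Mul(4, Pow(Mul(3, Add(1, 3)), -1)))) = Add(2, Mul(Rational(1, 8), Mul(4, Pow(Mul(3, 4), -1)))) = Add(2, Mul(Rational(1, 8), Mul(4, Pow(12, -1)))) = Add(2, Mul(Rational(1, 8), Mul(4, Rational(1, 12)))) = Add(2, Mul(Rational(1, 8), Rational(1, 3))) = Add(2, Rational(1, 24)) = Rational(49, 24))
Add(Mul(Function('B')(-3), Add(6, 12)), Mul(-1, 314)) = Add(Mul(Rational(49, 24), Add(6, 12)), Mul(-1, 314)) = Add(Mul(Rational(49, 24), 18), -314) = Add(Rational(147, 4), -314) = Rational(-1109, 4)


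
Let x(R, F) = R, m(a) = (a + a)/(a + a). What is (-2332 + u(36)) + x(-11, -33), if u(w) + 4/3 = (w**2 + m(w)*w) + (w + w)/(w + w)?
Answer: -3034/3 ≈ -1011.3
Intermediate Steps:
m(a) = 1 (m(a) = (2*a)/((2*a)) = (2*a)*(1/(2*a)) = 1)
u(w) = -1/3 + w + w**2 (u(w) = -4/3 + ((w**2 + 1*w) + (w + w)/(w + w)) = -4/3 + ((w**2 + w) + (2*w)/((2*w))) = -4/3 + ((w + w**2) + (2*w)*(1/(2*w))) = -4/3 + ((w + w**2) + 1) = -4/3 + (1 + w + w**2) = -1/3 + w + w**2)
(-2332 + u(36)) + x(-11, -33) = (-2332 + (-1/3 + 36 + 36**2)) - 11 = (-2332 + (-1/3 + 36 + 1296)) - 11 = (-2332 + 3995/3) - 11 = -3001/3 - 11 = -3034/3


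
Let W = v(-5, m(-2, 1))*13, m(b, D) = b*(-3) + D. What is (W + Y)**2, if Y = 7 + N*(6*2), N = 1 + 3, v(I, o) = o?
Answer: 21316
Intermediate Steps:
m(b, D) = D - 3*b (m(b, D) = -3*b + D = D - 3*b)
N = 4
W = 91 (W = (1 - 3*(-2))*13 = (1 + 6)*13 = 7*13 = 91)
Y = 55 (Y = 7 + 4*(6*2) = 7 + 4*12 = 7 + 48 = 55)
(W + Y)**2 = (91 + 55)**2 = 146**2 = 21316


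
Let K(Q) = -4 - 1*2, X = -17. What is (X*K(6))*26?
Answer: 2652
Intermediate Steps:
K(Q) = -6 (K(Q) = -4 - 2 = -6)
(X*K(6))*26 = -17*(-6)*26 = 102*26 = 2652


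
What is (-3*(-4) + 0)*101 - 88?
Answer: 1124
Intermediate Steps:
(-3*(-4) + 0)*101 - 88 = (12 + 0)*101 - 88 = 12*101 - 88 = 1212 - 88 = 1124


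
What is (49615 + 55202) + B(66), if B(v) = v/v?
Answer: 104818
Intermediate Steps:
B(v) = 1
(49615 + 55202) + B(66) = (49615 + 55202) + 1 = 104817 + 1 = 104818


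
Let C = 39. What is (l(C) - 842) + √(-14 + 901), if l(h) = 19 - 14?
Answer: -837 + √887 ≈ -807.22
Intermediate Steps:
l(h) = 5
(l(C) - 842) + √(-14 + 901) = (5 - 842) + √(-14 + 901) = -837 + √887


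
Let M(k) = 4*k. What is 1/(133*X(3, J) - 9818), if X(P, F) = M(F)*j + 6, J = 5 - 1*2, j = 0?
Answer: -1/9020 ≈ -0.00011086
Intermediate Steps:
J = 3 (J = 5 - 2 = 3)
X(P, F) = 6 (X(P, F) = (4*F)*0 + 6 = 0 + 6 = 6)
1/(133*X(3, J) - 9818) = 1/(133*6 - 9818) = 1/(798 - 9818) = 1/(-9020) = -1/9020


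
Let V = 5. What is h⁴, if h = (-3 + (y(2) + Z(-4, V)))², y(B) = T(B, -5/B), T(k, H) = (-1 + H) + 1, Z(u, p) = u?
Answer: 16983563041/256 ≈ 6.6342e+7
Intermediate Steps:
T(k, H) = H
y(B) = -5/B
h = 361/4 (h = (-3 + (-5/2 - 4))² = (-3 - 13/2)² = (-19/2)² = 361/4 ≈ 90.250)
h⁴ = (361/4)⁴ = 16983563041/256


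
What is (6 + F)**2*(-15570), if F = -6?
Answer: 0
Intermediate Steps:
(6 + F)**2*(-15570) = (6 - 6)**2*(-15570) = 0**2*(-15570) = 0*(-15570) = 0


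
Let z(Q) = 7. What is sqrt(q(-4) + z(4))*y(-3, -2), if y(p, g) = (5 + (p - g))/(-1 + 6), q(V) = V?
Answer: 4*sqrt(3)/5 ≈ 1.3856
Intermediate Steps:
y(p, g) = 1 - g/5 + p/5 (y(p, g) = (5 + p - g)/5 = (5 + p - g)*(1/5) = 1 - g/5 + p/5)
sqrt(q(-4) + z(4))*y(-3, -2) = sqrt(-4 + 7)*(1 - 1/5*(-2) + (1/5)*(-3)) = sqrt(3)*(1 + 2/5 - 3/5) = sqrt(3)*(4/5) = 4*sqrt(3)/5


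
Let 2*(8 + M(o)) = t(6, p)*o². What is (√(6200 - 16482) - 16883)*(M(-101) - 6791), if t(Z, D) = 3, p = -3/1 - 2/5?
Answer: -287095415/2 + 17005*I*√10282/2 ≈ -1.4355e+8 + 8.6216e+5*I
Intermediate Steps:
p = -17/5 (p = -3*1 - 2*⅕ = -3 - ⅖ = -17/5 ≈ -3.4000)
M(o) = -8 + 3*o²/2 (M(o) = -8 + (3*o²)/2 = -8 + 3*o²/2)
(√(6200 - 16482) - 16883)*(M(-101) - 6791) = (√(6200 - 16482) - 16883)*((-8 + (3/2)*(-101)²) - 6791) = (√(-10282) - 16883)*((-8 + (3/2)*10201) - 6791) = (I*√10282 - 16883)*((-8 + 30603/2) - 6791) = (-16883 + I*√10282)*(30587/2 - 6791) = (-16883 + I*√10282)*(17005/2) = -287095415/2 + 17005*I*√10282/2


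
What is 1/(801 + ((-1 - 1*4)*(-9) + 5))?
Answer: 1/851 ≈ 0.0011751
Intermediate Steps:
1/(801 + ((-1 - 1*4)*(-9) + 5)) = 1/(801 + ((-1 - 4)*(-9) + 5)) = 1/(801 + (-5*(-9) + 5)) = 1/(801 + (45 + 5)) = 1/(801 + 50) = 1/851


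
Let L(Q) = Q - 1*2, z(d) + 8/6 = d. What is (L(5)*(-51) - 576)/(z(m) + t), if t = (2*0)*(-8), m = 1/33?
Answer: 24057/43 ≈ 559.46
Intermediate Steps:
m = 1/33 ≈ 0.030303
z(d) = -4/3 + d
L(Q) = -2 + Q (L(Q) = Q - 2 = -2 + Q)
t = 0 (t = 0*(-8) = 0)
(L(5)*(-51) - 576)/(z(m) + t) = ((-2 + 5)*(-51) - 576)/((-4/3 + 1/33) + 0) = (3*(-51) - 576)/(-43/33 + 0) = (-153 - 576)/(-43/33) = -729*(-33/43) = 24057/43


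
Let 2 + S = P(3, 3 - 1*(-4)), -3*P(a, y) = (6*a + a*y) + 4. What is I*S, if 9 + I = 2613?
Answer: -42532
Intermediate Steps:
I = 2604 (I = -9 + 2613 = 2604)
P(a, y) = -4/3 - 2*a - a*y/3 (P(a, y) = -((6*a + a*y) + 4)/3 = -(4 + 6*a + a*y)/3 = -4/3 - 2*a - a*y/3)
S = -49/3 (S = -2 + (-4/3 - 2*3 - ⅓*3*(3 - 1*(-4))) = -2 + (-4/3 - 6 - ⅓*3*(3 + 4)) = -2 + (-4/3 - 6 - ⅓*3*7) = -2 + (-4/3 - 6 - 7) = -2 - 43/3 = -49/3 ≈ -16.333)
I*S = 2604*(-49/3) = -42532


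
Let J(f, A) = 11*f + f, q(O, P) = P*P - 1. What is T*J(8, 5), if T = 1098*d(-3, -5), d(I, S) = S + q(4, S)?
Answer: 2002752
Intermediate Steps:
q(O, P) = -1 + P² (q(O, P) = P² - 1 = -1 + P²)
d(I, S) = -1 + S + S² (d(I, S) = S + (-1 + S²) = -1 + S + S²)
J(f, A) = 12*f
T = 20862 (T = 1098*(-1 - 5 + (-5)²) = 1098*(-1 - 5 + 25) = 1098*19 = 20862)
T*J(8, 5) = 20862*(12*8) = 20862*96 = 2002752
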